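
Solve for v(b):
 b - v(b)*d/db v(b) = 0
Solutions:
 v(b) = -sqrt(C1 + b^2)
 v(b) = sqrt(C1 + b^2)


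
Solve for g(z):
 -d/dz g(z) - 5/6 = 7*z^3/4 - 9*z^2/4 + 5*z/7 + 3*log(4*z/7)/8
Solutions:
 g(z) = C1 - 7*z^4/16 + 3*z^3/4 - 5*z^2/14 - 3*z*log(z)/8 - 3*z*log(2)/4 - 11*z/24 + 3*z*log(7)/8


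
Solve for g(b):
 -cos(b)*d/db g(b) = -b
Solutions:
 g(b) = C1 + Integral(b/cos(b), b)


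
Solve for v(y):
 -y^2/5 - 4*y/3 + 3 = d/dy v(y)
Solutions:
 v(y) = C1 - y^3/15 - 2*y^2/3 + 3*y


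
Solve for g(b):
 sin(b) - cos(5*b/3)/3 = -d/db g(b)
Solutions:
 g(b) = C1 + sin(5*b/3)/5 + cos(b)


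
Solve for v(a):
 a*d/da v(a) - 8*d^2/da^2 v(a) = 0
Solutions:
 v(a) = C1 + C2*erfi(a/4)


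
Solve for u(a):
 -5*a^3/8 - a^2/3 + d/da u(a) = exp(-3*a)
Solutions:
 u(a) = C1 + 5*a^4/32 + a^3/9 - exp(-3*a)/3


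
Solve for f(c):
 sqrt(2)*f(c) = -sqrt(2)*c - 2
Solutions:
 f(c) = -c - sqrt(2)


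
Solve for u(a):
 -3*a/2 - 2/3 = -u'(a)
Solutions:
 u(a) = C1 + 3*a^2/4 + 2*a/3


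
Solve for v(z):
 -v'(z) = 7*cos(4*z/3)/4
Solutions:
 v(z) = C1 - 21*sin(4*z/3)/16


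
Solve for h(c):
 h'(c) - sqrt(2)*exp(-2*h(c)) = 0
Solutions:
 h(c) = log(-sqrt(C1 + 2*sqrt(2)*c))
 h(c) = log(C1 + 2*sqrt(2)*c)/2


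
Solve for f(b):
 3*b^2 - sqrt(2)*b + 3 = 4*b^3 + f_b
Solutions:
 f(b) = C1 - b^4 + b^3 - sqrt(2)*b^2/2 + 3*b


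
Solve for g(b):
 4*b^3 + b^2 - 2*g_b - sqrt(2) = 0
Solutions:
 g(b) = C1 + b^4/2 + b^3/6 - sqrt(2)*b/2


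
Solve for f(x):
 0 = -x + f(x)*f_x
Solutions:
 f(x) = -sqrt(C1 + x^2)
 f(x) = sqrt(C1 + x^2)


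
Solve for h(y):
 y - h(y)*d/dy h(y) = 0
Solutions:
 h(y) = -sqrt(C1 + y^2)
 h(y) = sqrt(C1 + y^2)


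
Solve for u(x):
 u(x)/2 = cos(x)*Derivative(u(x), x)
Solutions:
 u(x) = C1*(sin(x) + 1)^(1/4)/(sin(x) - 1)^(1/4)


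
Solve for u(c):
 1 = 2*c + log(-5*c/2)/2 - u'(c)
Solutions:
 u(c) = C1 + c^2 + c*log(-c)/2 + c*(-3/2 - log(2) + log(10)/2)


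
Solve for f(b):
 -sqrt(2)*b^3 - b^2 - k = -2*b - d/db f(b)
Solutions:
 f(b) = C1 + sqrt(2)*b^4/4 + b^3/3 - b^2 + b*k


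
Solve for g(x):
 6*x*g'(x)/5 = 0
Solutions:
 g(x) = C1


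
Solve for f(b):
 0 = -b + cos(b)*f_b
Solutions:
 f(b) = C1 + Integral(b/cos(b), b)


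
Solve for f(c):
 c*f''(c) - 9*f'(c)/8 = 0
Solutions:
 f(c) = C1 + C2*c^(17/8)


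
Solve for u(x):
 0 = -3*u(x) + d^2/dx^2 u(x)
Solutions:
 u(x) = C1*exp(-sqrt(3)*x) + C2*exp(sqrt(3)*x)


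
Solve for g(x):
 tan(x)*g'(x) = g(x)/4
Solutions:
 g(x) = C1*sin(x)^(1/4)


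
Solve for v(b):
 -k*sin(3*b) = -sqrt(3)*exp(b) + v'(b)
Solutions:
 v(b) = C1 + k*cos(3*b)/3 + sqrt(3)*exp(b)


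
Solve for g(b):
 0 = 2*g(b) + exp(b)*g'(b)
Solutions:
 g(b) = C1*exp(2*exp(-b))


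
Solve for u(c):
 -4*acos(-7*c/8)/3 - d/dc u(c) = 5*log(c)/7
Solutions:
 u(c) = C1 - 5*c*log(c)/7 - 4*c*acos(-7*c/8)/3 + 5*c/7 - 4*sqrt(64 - 49*c^2)/21


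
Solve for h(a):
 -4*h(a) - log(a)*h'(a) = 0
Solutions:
 h(a) = C1*exp(-4*li(a))


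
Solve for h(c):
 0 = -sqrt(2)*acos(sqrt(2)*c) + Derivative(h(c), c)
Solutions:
 h(c) = C1 + sqrt(2)*(c*acos(sqrt(2)*c) - sqrt(2)*sqrt(1 - 2*c^2)/2)


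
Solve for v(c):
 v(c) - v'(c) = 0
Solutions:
 v(c) = C1*exp(c)


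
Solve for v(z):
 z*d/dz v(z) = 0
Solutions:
 v(z) = C1


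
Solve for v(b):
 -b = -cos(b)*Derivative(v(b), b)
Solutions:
 v(b) = C1 + Integral(b/cos(b), b)


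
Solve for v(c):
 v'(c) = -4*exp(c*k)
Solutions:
 v(c) = C1 - 4*exp(c*k)/k


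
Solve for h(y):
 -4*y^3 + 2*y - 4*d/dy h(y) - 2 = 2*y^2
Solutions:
 h(y) = C1 - y^4/4 - y^3/6 + y^2/4 - y/2


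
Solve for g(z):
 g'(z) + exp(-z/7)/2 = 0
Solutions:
 g(z) = C1 + 7*exp(-z/7)/2


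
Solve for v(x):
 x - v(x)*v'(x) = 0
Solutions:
 v(x) = -sqrt(C1 + x^2)
 v(x) = sqrt(C1 + x^2)


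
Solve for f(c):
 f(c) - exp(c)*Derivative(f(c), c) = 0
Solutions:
 f(c) = C1*exp(-exp(-c))


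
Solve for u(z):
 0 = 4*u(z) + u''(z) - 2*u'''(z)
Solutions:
 u(z) = C1*exp(z*(-(12*sqrt(327) + 217)^(1/3) - 1/(12*sqrt(327) + 217)^(1/3) + 2)/12)*sin(sqrt(3)*z*(-(12*sqrt(327) + 217)^(1/3) + (12*sqrt(327) + 217)^(-1/3))/12) + C2*exp(z*(-(12*sqrt(327) + 217)^(1/3) - 1/(12*sqrt(327) + 217)^(1/3) + 2)/12)*cos(sqrt(3)*z*(-(12*sqrt(327) + 217)^(1/3) + (12*sqrt(327) + 217)^(-1/3))/12) + C3*exp(z*((12*sqrt(327) + 217)^(-1/3) + 1 + (12*sqrt(327) + 217)^(1/3))/6)


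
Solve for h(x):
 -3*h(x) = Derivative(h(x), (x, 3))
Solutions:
 h(x) = C3*exp(-3^(1/3)*x) + (C1*sin(3^(5/6)*x/2) + C2*cos(3^(5/6)*x/2))*exp(3^(1/3)*x/2)


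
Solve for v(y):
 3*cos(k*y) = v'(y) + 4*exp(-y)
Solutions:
 v(y) = C1 + 4*exp(-y) + 3*sin(k*y)/k


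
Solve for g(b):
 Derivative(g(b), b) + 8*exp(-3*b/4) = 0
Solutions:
 g(b) = C1 + 32*exp(-3*b/4)/3


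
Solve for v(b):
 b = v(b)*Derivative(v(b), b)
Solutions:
 v(b) = -sqrt(C1 + b^2)
 v(b) = sqrt(C1 + b^2)


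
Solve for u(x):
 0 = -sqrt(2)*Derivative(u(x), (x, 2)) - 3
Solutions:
 u(x) = C1 + C2*x - 3*sqrt(2)*x^2/4


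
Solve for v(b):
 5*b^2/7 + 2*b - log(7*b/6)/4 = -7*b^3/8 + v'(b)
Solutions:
 v(b) = C1 + 7*b^4/32 + 5*b^3/21 + b^2 - b*log(b)/4 - b*log(7)/4 + b/4 + b*log(6)/4


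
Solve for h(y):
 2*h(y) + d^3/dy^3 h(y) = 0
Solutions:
 h(y) = C3*exp(-2^(1/3)*y) + (C1*sin(2^(1/3)*sqrt(3)*y/2) + C2*cos(2^(1/3)*sqrt(3)*y/2))*exp(2^(1/3)*y/2)


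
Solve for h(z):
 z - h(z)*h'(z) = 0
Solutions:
 h(z) = -sqrt(C1 + z^2)
 h(z) = sqrt(C1 + z^2)


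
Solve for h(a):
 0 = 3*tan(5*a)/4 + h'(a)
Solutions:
 h(a) = C1 + 3*log(cos(5*a))/20


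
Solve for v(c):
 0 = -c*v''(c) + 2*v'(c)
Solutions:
 v(c) = C1 + C2*c^3


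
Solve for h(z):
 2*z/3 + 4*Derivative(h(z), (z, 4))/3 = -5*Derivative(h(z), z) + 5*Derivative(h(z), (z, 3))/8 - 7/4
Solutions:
 h(z) = C1 + C2*exp(z*(5*5^(2/3)/(64*sqrt(36714) + 12263)^(1/3) + 10 + 5^(1/3)*(64*sqrt(36714) + 12263)^(1/3))/64)*sin(sqrt(3)*5^(1/3)*z*(-(64*sqrt(36714) + 12263)^(1/3) + 5*5^(1/3)/(64*sqrt(36714) + 12263)^(1/3))/64) + C3*exp(z*(5*5^(2/3)/(64*sqrt(36714) + 12263)^(1/3) + 10 + 5^(1/3)*(64*sqrt(36714) + 12263)^(1/3))/64)*cos(sqrt(3)*5^(1/3)*z*(-(64*sqrt(36714) + 12263)^(1/3) + 5*5^(1/3)/(64*sqrt(36714) + 12263)^(1/3))/64) + C4*exp(z*(-5^(1/3)*(64*sqrt(36714) + 12263)^(1/3) - 5*5^(2/3)/(64*sqrt(36714) + 12263)^(1/3) + 5)/32) - z^2/15 - 7*z/20


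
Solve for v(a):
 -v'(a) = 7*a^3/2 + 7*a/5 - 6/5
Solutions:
 v(a) = C1 - 7*a^4/8 - 7*a^2/10 + 6*a/5


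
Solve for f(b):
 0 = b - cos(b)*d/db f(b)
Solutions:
 f(b) = C1 + Integral(b/cos(b), b)


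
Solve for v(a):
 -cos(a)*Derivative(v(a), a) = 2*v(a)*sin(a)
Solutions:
 v(a) = C1*cos(a)^2


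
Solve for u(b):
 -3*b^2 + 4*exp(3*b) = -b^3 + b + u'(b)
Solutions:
 u(b) = C1 + b^4/4 - b^3 - b^2/2 + 4*exp(3*b)/3


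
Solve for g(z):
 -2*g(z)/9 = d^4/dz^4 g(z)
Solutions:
 g(z) = (C1*sin(2^(3/4)*sqrt(3)*z/6) + C2*cos(2^(3/4)*sqrt(3)*z/6))*exp(-2^(3/4)*sqrt(3)*z/6) + (C3*sin(2^(3/4)*sqrt(3)*z/6) + C4*cos(2^(3/4)*sqrt(3)*z/6))*exp(2^(3/4)*sqrt(3)*z/6)


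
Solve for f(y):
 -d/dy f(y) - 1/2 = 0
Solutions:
 f(y) = C1 - y/2


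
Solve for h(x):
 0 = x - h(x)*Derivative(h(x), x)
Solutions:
 h(x) = -sqrt(C1 + x^2)
 h(x) = sqrt(C1 + x^2)


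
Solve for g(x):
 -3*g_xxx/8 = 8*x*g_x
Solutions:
 g(x) = C1 + Integral(C2*airyai(-4*3^(2/3)*x/3) + C3*airybi(-4*3^(2/3)*x/3), x)


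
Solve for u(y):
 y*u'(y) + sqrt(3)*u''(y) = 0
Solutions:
 u(y) = C1 + C2*erf(sqrt(2)*3^(3/4)*y/6)


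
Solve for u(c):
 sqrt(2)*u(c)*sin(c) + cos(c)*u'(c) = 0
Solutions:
 u(c) = C1*cos(c)^(sqrt(2))


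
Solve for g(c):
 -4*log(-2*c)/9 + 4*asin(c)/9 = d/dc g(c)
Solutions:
 g(c) = C1 - 4*c*log(-c)/9 + 4*c*asin(c)/9 - 4*c*log(2)/9 + 4*c/9 + 4*sqrt(1 - c^2)/9


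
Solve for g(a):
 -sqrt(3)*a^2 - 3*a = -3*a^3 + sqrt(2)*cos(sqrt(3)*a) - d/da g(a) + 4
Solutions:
 g(a) = C1 - 3*a^4/4 + sqrt(3)*a^3/3 + 3*a^2/2 + 4*a + sqrt(6)*sin(sqrt(3)*a)/3


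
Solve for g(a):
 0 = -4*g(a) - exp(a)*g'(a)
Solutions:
 g(a) = C1*exp(4*exp(-a))


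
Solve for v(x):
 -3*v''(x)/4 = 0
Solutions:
 v(x) = C1 + C2*x


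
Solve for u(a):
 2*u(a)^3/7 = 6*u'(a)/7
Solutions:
 u(a) = -sqrt(6)*sqrt(-1/(C1 + a))/2
 u(a) = sqrt(6)*sqrt(-1/(C1 + a))/2


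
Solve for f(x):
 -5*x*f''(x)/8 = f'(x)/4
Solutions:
 f(x) = C1 + C2*x^(3/5)


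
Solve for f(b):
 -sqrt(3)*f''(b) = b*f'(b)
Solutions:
 f(b) = C1 + C2*erf(sqrt(2)*3^(3/4)*b/6)


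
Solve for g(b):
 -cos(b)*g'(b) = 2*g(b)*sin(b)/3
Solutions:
 g(b) = C1*cos(b)^(2/3)


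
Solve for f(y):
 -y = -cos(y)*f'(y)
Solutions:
 f(y) = C1 + Integral(y/cos(y), y)


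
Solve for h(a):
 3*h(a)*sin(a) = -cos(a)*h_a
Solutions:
 h(a) = C1*cos(a)^3


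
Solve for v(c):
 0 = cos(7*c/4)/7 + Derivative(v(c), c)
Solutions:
 v(c) = C1 - 4*sin(7*c/4)/49


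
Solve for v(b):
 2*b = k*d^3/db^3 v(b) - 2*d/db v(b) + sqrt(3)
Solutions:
 v(b) = C1 + C2*exp(-sqrt(2)*b*sqrt(1/k)) + C3*exp(sqrt(2)*b*sqrt(1/k)) - b^2/2 + sqrt(3)*b/2


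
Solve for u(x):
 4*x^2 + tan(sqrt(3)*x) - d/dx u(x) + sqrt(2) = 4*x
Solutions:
 u(x) = C1 + 4*x^3/3 - 2*x^2 + sqrt(2)*x - sqrt(3)*log(cos(sqrt(3)*x))/3


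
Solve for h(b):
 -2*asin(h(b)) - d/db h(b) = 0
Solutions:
 Integral(1/asin(_y), (_y, h(b))) = C1 - 2*b


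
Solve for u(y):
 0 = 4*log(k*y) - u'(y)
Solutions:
 u(y) = C1 + 4*y*log(k*y) - 4*y


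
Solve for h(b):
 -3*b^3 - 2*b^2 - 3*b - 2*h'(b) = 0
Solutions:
 h(b) = C1 - 3*b^4/8 - b^3/3 - 3*b^2/4


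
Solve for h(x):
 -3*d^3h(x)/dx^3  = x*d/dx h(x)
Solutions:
 h(x) = C1 + Integral(C2*airyai(-3^(2/3)*x/3) + C3*airybi(-3^(2/3)*x/3), x)


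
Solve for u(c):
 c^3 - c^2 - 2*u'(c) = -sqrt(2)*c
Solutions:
 u(c) = C1 + c^4/8 - c^3/6 + sqrt(2)*c^2/4


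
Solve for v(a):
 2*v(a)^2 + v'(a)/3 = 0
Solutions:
 v(a) = 1/(C1 + 6*a)


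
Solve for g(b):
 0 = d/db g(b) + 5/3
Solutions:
 g(b) = C1 - 5*b/3


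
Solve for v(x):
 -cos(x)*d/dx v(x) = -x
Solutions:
 v(x) = C1 + Integral(x/cos(x), x)


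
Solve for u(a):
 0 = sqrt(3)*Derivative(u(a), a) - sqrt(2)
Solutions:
 u(a) = C1 + sqrt(6)*a/3


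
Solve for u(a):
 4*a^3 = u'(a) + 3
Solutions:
 u(a) = C1 + a^4 - 3*a


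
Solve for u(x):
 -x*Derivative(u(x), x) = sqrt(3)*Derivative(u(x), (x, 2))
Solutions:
 u(x) = C1 + C2*erf(sqrt(2)*3^(3/4)*x/6)


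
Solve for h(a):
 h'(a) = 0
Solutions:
 h(a) = C1


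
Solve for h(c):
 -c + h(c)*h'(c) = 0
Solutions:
 h(c) = -sqrt(C1 + c^2)
 h(c) = sqrt(C1 + c^2)


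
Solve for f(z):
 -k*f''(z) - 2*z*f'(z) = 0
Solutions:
 f(z) = C1 + C2*sqrt(k)*erf(z*sqrt(1/k))


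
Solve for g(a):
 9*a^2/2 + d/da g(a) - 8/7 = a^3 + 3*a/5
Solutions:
 g(a) = C1 + a^4/4 - 3*a^3/2 + 3*a^2/10 + 8*a/7


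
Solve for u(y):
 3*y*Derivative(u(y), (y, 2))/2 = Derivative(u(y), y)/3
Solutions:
 u(y) = C1 + C2*y^(11/9)


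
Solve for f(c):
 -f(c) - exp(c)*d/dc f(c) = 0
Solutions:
 f(c) = C1*exp(exp(-c))


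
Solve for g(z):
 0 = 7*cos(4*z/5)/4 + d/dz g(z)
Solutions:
 g(z) = C1 - 35*sin(4*z/5)/16


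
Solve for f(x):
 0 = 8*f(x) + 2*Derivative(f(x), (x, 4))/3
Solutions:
 f(x) = (C1*sin(3^(1/4)*x) + C2*cos(3^(1/4)*x))*exp(-3^(1/4)*x) + (C3*sin(3^(1/4)*x) + C4*cos(3^(1/4)*x))*exp(3^(1/4)*x)


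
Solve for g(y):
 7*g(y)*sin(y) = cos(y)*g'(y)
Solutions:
 g(y) = C1/cos(y)^7


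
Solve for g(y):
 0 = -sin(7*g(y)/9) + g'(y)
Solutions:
 -y + 9*log(cos(7*g(y)/9) - 1)/14 - 9*log(cos(7*g(y)/9) + 1)/14 = C1


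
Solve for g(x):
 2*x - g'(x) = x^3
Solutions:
 g(x) = C1 - x^4/4 + x^2


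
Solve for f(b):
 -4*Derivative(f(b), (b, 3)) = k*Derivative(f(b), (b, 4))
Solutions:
 f(b) = C1 + C2*b + C3*b^2 + C4*exp(-4*b/k)


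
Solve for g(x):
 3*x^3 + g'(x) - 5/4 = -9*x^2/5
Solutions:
 g(x) = C1 - 3*x^4/4 - 3*x^3/5 + 5*x/4


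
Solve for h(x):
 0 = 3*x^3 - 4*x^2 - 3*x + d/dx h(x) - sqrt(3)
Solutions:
 h(x) = C1 - 3*x^4/4 + 4*x^3/3 + 3*x^2/2 + sqrt(3)*x


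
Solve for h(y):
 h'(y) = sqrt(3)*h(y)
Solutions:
 h(y) = C1*exp(sqrt(3)*y)


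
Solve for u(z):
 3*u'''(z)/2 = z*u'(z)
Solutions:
 u(z) = C1 + Integral(C2*airyai(2^(1/3)*3^(2/3)*z/3) + C3*airybi(2^(1/3)*3^(2/3)*z/3), z)


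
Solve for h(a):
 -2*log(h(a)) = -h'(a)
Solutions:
 li(h(a)) = C1 + 2*a


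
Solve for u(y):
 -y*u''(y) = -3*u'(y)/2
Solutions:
 u(y) = C1 + C2*y^(5/2)


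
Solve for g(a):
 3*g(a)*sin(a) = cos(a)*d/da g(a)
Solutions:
 g(a) = C1/cos(a)^3


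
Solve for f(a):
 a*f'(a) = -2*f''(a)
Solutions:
 f(a) = C1 + C2*erf(a/2)


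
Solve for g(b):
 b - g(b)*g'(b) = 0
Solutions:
 g(b) = -sqrt(C1 + b^2)
 g(b) = sqrt(C1 + b^2)


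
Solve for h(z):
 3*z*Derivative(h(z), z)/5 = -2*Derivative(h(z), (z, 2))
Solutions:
 h(z) = C1 + C2*erf(sqrt(15)*z/10)


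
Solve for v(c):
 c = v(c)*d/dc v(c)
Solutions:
 v(c) = -sqrt(C1 + c^2)
 v(c) = sqrt(C1 + c^2)


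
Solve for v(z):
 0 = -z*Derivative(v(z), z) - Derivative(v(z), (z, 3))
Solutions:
 v(z) = C1 + Integral(C2*airyai(-z) + C3*airybi(-z), z)


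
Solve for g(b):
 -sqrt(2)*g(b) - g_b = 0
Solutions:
 g(b) = C1*exp(-sqrt(2)*b)


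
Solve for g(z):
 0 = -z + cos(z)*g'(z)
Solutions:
 g(z) = C1 + Integral(z/cos(z), z)


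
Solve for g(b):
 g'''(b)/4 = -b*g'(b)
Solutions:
 g(b) = C1 + Integral(C2*airyai(-2^(2/3)*b) + C3*airybi(-2^(2/3)*b), b)


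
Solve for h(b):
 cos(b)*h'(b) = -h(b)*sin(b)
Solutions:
 h(b) = C1*cos(b)


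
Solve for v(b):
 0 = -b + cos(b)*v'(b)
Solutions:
 v(b) = C1 + Integral(b/cos(b), b)


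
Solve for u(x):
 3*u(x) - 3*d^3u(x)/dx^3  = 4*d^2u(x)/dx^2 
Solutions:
 u(x) = C1*exp(-x*(32*2^(1/3)/(27*sqrt(473) + 601)^(1/3) + 16 + 2^(2/3)*(27*sqrt(473) + 601)^(1/3))/36)*sin(2^(1/3)*sqrt(3)*x*(-2^(1/3)*(27*sqrt(473) + 601)^(1/3) + 32/(27*sqrt(473) + 601)^(1/3))/36) + C2*exp(-x*(32*2^(1/3)/(27*sqrt(473) + 601)^(1/3) + 16 + 2^(2/3)*(27*sqrt(473) + 601)^(1/3))/36)*cos(2^(1/3)*sqrt(3)*x*(-2^(1/3)*(27*sqrt(473) + 601)^(1/3) + 32/(27*sqrt(473) + 601)^(1/3))/36) + C3*exp(x*(-8 + 32*2^(1/3)/(27*sqrt(473) + 601)^(1/3) + 2^(2/3)*(27*sqrt(473) + 601)^(1/3))/18)


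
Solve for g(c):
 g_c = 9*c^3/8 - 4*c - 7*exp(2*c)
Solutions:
 g(c) = C1 + 9*c^4/32 - 2*c^2 - 7*exp(2*c)/2


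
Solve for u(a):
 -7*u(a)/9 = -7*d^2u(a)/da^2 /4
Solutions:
 u(a) = C1*exp(-2*a/3) + C2*exp(2*a/3)


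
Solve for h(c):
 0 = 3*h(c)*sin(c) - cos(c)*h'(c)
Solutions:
 h(c) = C1/cos(c)^3


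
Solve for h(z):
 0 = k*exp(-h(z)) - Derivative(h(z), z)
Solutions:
 h(z) = log(C1 + k*z)


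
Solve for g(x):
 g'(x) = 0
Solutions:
 g(x) = C1


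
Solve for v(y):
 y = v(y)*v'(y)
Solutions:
 v(y) = -sqrt(C1 + y^2)
 v(y) = sqrt(C1 + y^2)


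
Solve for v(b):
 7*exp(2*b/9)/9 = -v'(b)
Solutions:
 v(b) = C1 - 7*exp(2*b/9)/2


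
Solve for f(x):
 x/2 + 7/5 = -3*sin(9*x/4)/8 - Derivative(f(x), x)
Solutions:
 f(x) = C1 - x^2/4 - 7*x/5 + cos(9*x/4)/6


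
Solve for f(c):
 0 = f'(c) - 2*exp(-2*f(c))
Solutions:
 f(c) = log(-sqrt(C1 + 4*c))
 f(c) = log(C1 + 4*c)/2


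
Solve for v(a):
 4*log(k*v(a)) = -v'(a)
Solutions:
 li(k*v(a))/k = C1 - 4*a


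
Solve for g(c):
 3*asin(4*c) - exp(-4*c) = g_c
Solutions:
 g(c) = C1 + 3*c*asin(4*c) + 3*sqrt(1 - 16*c^2)/4 + exp(-4*c)/4


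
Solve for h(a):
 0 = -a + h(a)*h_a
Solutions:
 h(a) = -sqrt(C1 + a^2)
 h(a) = sqrt(C1 + a^2)


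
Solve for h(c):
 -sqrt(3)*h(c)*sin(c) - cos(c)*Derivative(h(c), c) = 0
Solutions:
 h(c) = C1*cos(c)^(sqrt(3))


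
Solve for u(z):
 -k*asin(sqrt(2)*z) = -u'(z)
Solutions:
 u(z) = C1 + k*(z*asin(sqrt(2)*z) + sqrt(2)*sqrt(1 - 2*z^2)/2)


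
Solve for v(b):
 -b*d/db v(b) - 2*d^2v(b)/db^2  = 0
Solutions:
 v(b) = C1 + C2*erf(b/2)


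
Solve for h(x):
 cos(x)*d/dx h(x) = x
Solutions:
 h(x) = C1 + Integral(x/cos(x), x)


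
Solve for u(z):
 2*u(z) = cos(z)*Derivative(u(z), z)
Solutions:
 u(z) = C1*(sin(z) + 1)/(sin(z) - 1)


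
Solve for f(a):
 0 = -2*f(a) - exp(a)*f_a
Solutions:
 f(a) = C1*exp(2*exp(-a))


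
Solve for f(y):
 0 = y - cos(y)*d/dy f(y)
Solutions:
 f(y) = C1 + Integral(y/cos(y), y)


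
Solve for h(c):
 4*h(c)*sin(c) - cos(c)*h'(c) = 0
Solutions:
 h(c) = C1/cos(c)^4


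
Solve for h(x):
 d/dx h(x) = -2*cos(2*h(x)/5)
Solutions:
 2*x - 5*log(sin(2*h(x)/5) - 1)/4 + 5*log(sin(2*h(x)/5) + 1)/4 = C1


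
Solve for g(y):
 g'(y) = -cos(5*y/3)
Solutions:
 g(y) = C1 - 3*sin(5*y/3)/5


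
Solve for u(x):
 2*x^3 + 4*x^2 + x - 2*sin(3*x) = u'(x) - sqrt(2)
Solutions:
 u(x) = C1 + x^4/2 + 4*x^3/3 + x^2/2 + sqrt(2)*x + 2*cos(3*x)/3


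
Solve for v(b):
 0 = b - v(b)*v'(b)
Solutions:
 v(b) = -sqrt(C1 + b^2)
 v(b) = sqrt(C1 + b^2)


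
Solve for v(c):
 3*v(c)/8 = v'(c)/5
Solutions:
 v(c) = C1*exp(15*c/8)


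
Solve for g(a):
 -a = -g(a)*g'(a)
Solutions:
 g(a) = -sqrt(C1 + a^2)
 g(a) = sqrt(C1 + a^2)


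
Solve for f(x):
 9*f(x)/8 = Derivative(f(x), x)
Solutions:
 f(x) = C1*exp(9*x/8)


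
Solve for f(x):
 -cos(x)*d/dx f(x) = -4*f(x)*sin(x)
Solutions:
 f(x) = C1/cos(x)^4


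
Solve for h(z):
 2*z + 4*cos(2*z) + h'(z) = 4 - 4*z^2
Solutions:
 h(z) = C1 - 4*z^3/3 - z^2 + 4*z - 4*sin(z)*cos(z)


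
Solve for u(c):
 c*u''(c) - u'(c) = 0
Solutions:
 u(c) = C1 + C2*c^2


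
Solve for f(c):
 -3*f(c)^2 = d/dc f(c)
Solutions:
 f(c) = 1/(C1 + 3*c)


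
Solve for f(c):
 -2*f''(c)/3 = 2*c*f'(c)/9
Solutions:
 f(c) = C1 + C2*erf(sqrt(6)*c/6)


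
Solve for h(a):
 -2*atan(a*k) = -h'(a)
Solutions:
 h(a) = C1 + 2*Piecewise((a*atan(a*k) - log(a^2*k^2 + 1)/(2*k), Ne(k, 0)), (0, True))


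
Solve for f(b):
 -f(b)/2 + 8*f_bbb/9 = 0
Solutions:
 f(b) = C3*exp(6^(2/3)*b/4) + (C1*sin(3*2^(2/3)*3^(1/6)*b/8) + C2*cos(3*2^(2/3)*3^(1/6)*b/8))*exp(-6^(2/3)*b/8)


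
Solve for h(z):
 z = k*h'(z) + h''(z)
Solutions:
 h(z) = C1 + C2*exp(-k*z) + z^2/(2*k) - z/k^2


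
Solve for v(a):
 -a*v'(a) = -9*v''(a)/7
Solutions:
 v(a) = C1 + C2*erfi(sqrt(14)*a/6)


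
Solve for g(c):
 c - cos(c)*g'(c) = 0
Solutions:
 g(c) = C1 + Integral(c/cos(c), c)


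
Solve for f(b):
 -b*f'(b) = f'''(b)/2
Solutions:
 f(b) = C1 + Integral(C2*airyai(-2^(1/3)*b) + C3*airybi(-2^(1/3)*b), b)


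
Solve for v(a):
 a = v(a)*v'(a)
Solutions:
 v(a) = -sqrt(C1 + a^2)
 v(a) = sqrt(C1 + a^2)


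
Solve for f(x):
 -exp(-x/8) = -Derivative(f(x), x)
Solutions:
 f(x) = C1 - 8*exp(-x/8)


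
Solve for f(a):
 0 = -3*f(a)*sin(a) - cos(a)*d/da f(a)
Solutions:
 f(a) = C1*cos(a)^3


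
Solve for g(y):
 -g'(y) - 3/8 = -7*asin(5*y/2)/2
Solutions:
 g(y) = C1 + 7*y*asin(5*y/2)/2 - 3*y/8 + 7*sqrt(4 - 25*y^2)/10


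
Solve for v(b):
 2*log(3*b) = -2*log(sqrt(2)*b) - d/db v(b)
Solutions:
 v(b) = C1 - 4*b*log(b) - b*log(18) + 4*b


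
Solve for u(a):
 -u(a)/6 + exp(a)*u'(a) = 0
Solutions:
 u(a) = C1*exp(-exp(-a)/6)


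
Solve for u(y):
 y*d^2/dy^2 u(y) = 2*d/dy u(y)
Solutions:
 u(y) = C1 + C2*y^3


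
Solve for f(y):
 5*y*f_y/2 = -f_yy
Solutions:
 f(y) = C1 + C2*erf(sqrt(5)*y/2)


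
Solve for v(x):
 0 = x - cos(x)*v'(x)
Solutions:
 v(x) = C1 + Integral(x/cos(x), x)


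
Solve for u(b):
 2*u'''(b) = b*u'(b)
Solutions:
 u(b) = C1 + Integral(C2*airyai(2^(2/3)*b/2) + C3*airybi(2^(2/3)*b/2), b)


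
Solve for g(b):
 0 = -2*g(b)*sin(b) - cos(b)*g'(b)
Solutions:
 g(b) = C1*cos(b)^2


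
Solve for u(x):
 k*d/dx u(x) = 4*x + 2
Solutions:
 u(x) = C1 + 2*x^2/k + 2*x/k


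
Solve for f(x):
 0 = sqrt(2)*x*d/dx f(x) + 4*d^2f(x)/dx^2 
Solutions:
 f(x) = C1 + C2*erf(2^(3/4)*x/4)


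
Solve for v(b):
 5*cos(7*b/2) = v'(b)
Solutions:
 v(b) = C1 + 10*sin(7*b/2)/7


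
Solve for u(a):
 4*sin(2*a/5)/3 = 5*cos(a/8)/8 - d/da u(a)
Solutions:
 u(a) = C1 + 5*sin(a/8) + 10*cos(2*a/5)/3


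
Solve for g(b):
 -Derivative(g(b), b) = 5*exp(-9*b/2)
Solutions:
 g(b) = C1 + 10*exp(-9*b/2)/9


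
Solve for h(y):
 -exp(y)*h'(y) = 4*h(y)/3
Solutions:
 h(y) = C1*exp(4*exp(-y)/3)


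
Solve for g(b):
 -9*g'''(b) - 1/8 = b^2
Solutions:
 g(b) = C1 + C2*b + C3*b^2 - b^5/540 - b^3/432


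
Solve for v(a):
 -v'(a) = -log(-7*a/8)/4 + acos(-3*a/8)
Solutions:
 v(a) = C1 + a*log(-a)/4 - a*acos(-3*a/8) - a*log(2) - a/4 + a*log(14)/4 - sqrt(64 - 9*a^2)/3


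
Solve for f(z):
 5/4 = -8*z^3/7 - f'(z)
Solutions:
 f(z) = C1 - 2*z^4/7 - 5*z/4


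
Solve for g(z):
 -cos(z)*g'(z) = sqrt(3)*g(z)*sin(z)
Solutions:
 g(z) = C1*cos(z)^(sqrt(3))


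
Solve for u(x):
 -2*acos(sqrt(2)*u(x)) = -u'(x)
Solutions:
 Integral(1/acos(sqrt(2)*_y), (_y, u(x))) = C1 + 2*x


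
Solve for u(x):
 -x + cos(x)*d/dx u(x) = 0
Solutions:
 u(x) = C1 + Integral(x/cos(x), x)


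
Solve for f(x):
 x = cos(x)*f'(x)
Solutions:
 f(x) = C1 + Integral(x/cos(x), x)


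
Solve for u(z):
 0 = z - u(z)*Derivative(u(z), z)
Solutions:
 u(z) = -sqrt(C1 + z^2)
 u(z) = sqrt(C1 + z^2)


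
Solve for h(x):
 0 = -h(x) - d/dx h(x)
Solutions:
 h(x) = C1*exp(-x)


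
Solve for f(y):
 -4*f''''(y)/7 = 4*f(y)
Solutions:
 f(y) = (C1*sin(sqrt(2)*7^(1/4)*y/2) + C2*cos(sqrt(2)*7^(1/4)*y/2))*exp(-sqrt(2)*7^(1/4)*y/2) + (C3*sin(sqrt(2)*7^(1/4)*y/2) + C4*cos(sqrt(2)*7^(1/4)*y/2))*exp(sqrt(2)*7^(1/4)*y/2)


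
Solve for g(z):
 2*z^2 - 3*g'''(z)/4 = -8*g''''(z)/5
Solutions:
 g(z) = C1 + C2*z + C3*z^2 + C4*exp(15*z/32) + 2*z^5/45 + 64*z^4/135 + 8192*z^3/2025


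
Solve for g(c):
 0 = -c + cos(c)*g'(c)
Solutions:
 g(c) = C1 + Integral(c/cos(c), c)


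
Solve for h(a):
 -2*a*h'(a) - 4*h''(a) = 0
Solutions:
 h(a) = C1 + C2*erf(a/2)


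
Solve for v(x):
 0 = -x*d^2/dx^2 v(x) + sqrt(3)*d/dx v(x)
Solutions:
 v(x) = C1 + C2*x^(1 + sqrt(3))


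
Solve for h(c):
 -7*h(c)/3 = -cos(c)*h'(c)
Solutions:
 h(c) = C1*(sin(c) + 1)^(7/6)/(sin(c) - 1)^(7/6)


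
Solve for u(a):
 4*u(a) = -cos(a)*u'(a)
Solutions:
 u(a) = C1*(sin(a)^2 - 2*sin(a) + 1)/(sin(a)^2 + 2*sin(a) + 1)


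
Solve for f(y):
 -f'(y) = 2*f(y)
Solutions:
 f(y) = C1*exp(-2*y)


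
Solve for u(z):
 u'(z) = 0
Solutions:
 u(z) = C1


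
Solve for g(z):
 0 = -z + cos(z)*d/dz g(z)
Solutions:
 g(z) = C1 + Integral(z/cos(z), z)


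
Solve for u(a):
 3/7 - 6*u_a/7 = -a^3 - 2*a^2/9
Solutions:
 u(a) = C1 + 7*a^4/24 + 7*a^3/81 + a/2


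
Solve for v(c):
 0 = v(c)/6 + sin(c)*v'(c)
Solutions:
 v(c) = C1*(cos(c) + 1)^(1/12)/(cos(c) - 1)^(1/12)


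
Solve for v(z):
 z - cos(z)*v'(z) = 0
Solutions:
 v(z) = C1 + Integral(z/cos(z), z)


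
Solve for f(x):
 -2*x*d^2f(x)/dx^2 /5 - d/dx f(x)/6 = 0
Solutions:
 f(x) = C1 + C2*x^(7/12)


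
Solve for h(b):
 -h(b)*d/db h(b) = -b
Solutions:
 h(b) = -sqrt(C1 + b^2)
 h(b) = sqrt(C1 + b^2)


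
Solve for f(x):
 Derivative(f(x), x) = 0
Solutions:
 f(x) = C1


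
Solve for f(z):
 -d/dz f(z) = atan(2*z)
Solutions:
 f(z) = C1 - z*atan(2*z) + log(4*z^2 + 1)/4


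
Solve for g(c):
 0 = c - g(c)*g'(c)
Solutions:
 g(c) = -sqrt(C1 + c^2)
 g(c) = sqrt(C1 + c^2)


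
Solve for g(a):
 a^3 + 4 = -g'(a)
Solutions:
 g(a) = C1 - a^4/4 - 4*a


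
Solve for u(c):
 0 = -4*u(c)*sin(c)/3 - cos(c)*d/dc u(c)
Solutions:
 u(c) = C1*cos(c)^(4/3)


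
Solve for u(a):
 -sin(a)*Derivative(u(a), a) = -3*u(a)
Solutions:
 u(a) = C1*(cos(a) - 1)^(3/2)/(cos(a) + 1)^(3/2)


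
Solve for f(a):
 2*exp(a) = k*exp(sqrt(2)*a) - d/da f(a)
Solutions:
 f(a) = C1 + sqrt(2)*k*exp(sqrt(2)*a)/2 - 2*exp(a)


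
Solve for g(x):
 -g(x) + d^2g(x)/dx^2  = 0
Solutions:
 g(x) = C1*exp(-x) + C2*exp(x)


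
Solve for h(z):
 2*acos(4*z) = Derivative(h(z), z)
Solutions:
 h(z) = C1 + 2*z*acos(4*z) - sqrt(1 - 16*z^2)/2


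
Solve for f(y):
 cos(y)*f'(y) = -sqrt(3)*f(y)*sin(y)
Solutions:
 f(y) = C1*cos(y)^(sqrt(3))


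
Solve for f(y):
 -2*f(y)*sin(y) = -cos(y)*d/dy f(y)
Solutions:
 f(y) = C1/cos(y)^2


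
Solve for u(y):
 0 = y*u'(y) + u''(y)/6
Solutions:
 u(y) = C1 + C2*erf(sqrt(3)*y)


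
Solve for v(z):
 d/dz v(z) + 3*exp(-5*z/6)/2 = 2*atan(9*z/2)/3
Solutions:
 v(z) = C1 + 2*z*atan(9*z/2)/3 - 2*log(81*z^2 + 4)/27 + 9*exp(-5*z/6)/5


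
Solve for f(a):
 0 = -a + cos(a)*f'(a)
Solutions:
 f(a) = C1 + Integral(a/cos(a), a)


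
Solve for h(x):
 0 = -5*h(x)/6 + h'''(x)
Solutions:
 h(x) = C3*exp(5^(1/3)*6^(2/3)*x/6) + (C1*sin(2^(2/3)*3^(1/6)*5^(1/3)*x/4) + C2*cos(2^(2/3)*3^(1/6)*5^(1/3)*x/4))*exp(-5^(1/3)*6^(2/3)*x/12)


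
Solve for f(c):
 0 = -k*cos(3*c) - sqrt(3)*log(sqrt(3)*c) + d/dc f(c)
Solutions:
 f(c) = C1 + sqrt(3)*c*(log(c) - 1) + sqrt(3)*c*log(3)/2 + k*sin(3*c)/3


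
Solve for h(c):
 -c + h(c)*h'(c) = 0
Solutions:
 h(c) = -sqrt(C1 + c^2)
 h(c) = sqrt(C1 + c^2)


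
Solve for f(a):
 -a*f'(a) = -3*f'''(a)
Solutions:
 f(a) = C1 + Integral(C2*airyai(3^(2/3)*a/3) + C3*airybi(3^(2/3)*a/3), a)


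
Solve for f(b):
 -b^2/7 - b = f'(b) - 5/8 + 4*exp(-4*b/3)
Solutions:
 f(b) = C1 - b^3/21 - b^2/2 + 5*b/8 + 3*exp(-4*b/3)


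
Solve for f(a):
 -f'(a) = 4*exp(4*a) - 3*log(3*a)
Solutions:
 f(a) = C1 + 3*a*log(a) + 3*a*(-1 + log(3)) - exp(4*a)


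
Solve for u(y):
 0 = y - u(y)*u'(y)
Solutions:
 u(y) = -sqrt(C1 + y^2)
 u(y) = sqrt(C1 + y^2)


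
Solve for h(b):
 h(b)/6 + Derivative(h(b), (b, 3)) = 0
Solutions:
 h(b) = C3*exp(-6^(2/3)*b/6) + (C1*sin(2^(2/3)*3^(1/6)*b/4) + C2*cos(2^(2/3)*3^(1/6)*b/4))*exp(6^(2/3)*b/12)


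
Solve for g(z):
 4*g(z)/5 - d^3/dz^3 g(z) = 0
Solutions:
 g(z) = C3*exp(10^(2/3)*z/5) + (C1*sin(10^(2/3)*sqrt(3)*z/10) + C2*cos(10^(2/3)*sqrt(3)*z/10))*exp(-10^(2/3)*z/10)


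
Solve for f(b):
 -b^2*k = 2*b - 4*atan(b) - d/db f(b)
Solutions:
 f(b) = C1 + b^3*k/3 + b^2 - 4*b*atan(b) + 2*log(b^2 + 1)


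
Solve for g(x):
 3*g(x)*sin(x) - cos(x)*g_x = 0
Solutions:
 g(x) = C1/cos(x)^3


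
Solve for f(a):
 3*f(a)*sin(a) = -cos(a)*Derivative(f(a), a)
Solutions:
 f(a) = C1*cos(a)^3


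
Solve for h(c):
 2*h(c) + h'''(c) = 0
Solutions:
 h(c) = C3*exp(-2^(1/3)*c) + (C1*sin(2^(1/3)*sqrt(3)*c/2) + C2*cos(2^(1/3)*sqrt(3)*c/2))*exp(2^(1/3)*c/2)


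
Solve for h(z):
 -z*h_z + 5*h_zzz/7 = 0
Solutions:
 h(z) = C1 + Integral(C2*airyai(5^(2/3)*7^(1/3)*z/5) + C3*airybi(5^(2/3)*7^(1/3)*z/5), z)


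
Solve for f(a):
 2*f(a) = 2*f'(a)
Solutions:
 f(a) = C1*exp(a)


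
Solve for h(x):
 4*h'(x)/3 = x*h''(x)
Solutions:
 h(x) = C1 + C2*x^(7/3)


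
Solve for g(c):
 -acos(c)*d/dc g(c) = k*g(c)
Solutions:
 g(c) = C1*exp(-k*Integral(1/acos(c), c))


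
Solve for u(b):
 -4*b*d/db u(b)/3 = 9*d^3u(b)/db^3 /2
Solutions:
 u(b) = C1 + Integral(C2*airyai(-2*b/3) + C3*airybi(-2*b/3), b)


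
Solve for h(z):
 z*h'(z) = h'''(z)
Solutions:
 h(z) = C1 + Integral(C2*airyai(z) + C3*airybi(z), z)


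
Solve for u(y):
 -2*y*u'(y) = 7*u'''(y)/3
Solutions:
 u(y) = C1 + Integral(C2*airyai(-6^(1/3)*7^(2/3)*y/7) + C3*airybi(-6^(1/3)*7^(2/3)*y/7), y)


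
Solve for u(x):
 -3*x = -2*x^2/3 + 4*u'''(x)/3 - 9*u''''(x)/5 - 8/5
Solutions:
 u(x) = C1 + C2*x + C3*x^2 + C4*exp(20*x/27) + x^5/120 - 3*x^4/80 - x^3/400


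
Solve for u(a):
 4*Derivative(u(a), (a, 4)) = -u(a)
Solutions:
 u(a) = (C1*sin(a/2) + C2*cos(a/2))*exp(-a/2) + (C3*sin(a/2) + C4*cos(a/2))*exp(a/2)


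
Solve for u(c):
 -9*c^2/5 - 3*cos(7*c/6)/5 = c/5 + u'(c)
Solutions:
 u(c) = C1 - 3*c^3/5 - c^2/10 - 18*sin(7*c/6)/35


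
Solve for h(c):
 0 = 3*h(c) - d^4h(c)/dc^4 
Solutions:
 h(c) = C1*exp(-3^(1/4)*c) + C2*exp(3^(1/4)*c) + C3*sin(3^(1/4)*c) + C4*cos(3^(1/4)*c)


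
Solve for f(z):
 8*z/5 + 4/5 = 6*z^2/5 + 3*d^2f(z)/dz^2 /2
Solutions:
 f(z) = C1 + C2*z - z^4/15 + 8*z^3/45 + 4*z^2/15


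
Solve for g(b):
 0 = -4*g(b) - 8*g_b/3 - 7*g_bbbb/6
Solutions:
 g(b) = (C1*sin(sqrt(7)*b*sqrt(Abs(14^(2/3)/(1 + sqrt(13)*I)^(1/3) - 2*2^(5/6)*7^(1/3)/sqrt(14^(1/3)/(1 + sqrt(13)*I)^(1/3) + (1 + sqrt(13)*I)^(1/3)) + 14^(1/3)*(1 + sqrt(13)*I)^(1/3)))/7) + C2*cos(sqrt(7)*b*sqrt(14^(2/3)/(1 + sqrt(13)*I)^(1/3) - 2*2^(5/6)*7^(1/3)/sqrt(14^(1/3)/(1 + sqrt(13)*I)^(1/3) + (1 + sqrt(13)*I)^(1/3)) + 14^(1/3)*(1 + sqrt(13)*I)^(1/3))/7))*exp(-2^(1/6)*7^(2/3)*b*sqrt(14^(1/3)/(1 + sqrt(13)*I)^(1/3) + (1 + sqrt(13)*I)^(1/3))/7) + (C3*sin(sqrt(7)*b*sqrt(Abs(14^(2/3)/(1 + sqrt(13)*I)^(1/3) + 2*2^(5/6)*7^(1/3)/sqrt(14^(1/3)/(1 + sqrt(13)*I)^(1/3) + (1 + sqrt(13)*I)^(1/3)) + 14^(1/3)*(1 + sqrt(13)*I)^(1/3)))/7) + C4*cos(sqrt(7)*b*sqrt(14^(2/3)/(1 + sqrt(13)*I)^(1/3) + 2*2^(5/6)*7^(1/3)/sqrt(14^(1/3)/(1 + sqrt(13)*I)^(1/3) + (1 + sqrt(13)*I)^(1/3)) + 14^(1/3)*(1 + sqrt(13)*I)^(1/3))/7))*exp(2^(1/6)*7^(2/3)*b*sqrt(14^(1/3)/(1 + sqrt(13)*I)^(1/3) + (1 + sqrt(13)*I)^(1/3))/7)


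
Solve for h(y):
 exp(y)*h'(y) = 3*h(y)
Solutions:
 h(y) = C1*exp(-3*exp(-y))


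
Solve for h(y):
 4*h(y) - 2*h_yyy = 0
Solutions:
 h(y) = C3*exp(2^(1/3)*y) + (C1*sin(2^(1/3)*sqrt(3)*y/2) + C2*cos(2^(1/3)*sqrt(3)*y/2))*exp(-2^(1/3)*y/2)


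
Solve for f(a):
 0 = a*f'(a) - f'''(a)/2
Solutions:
 f(a) = C1 + Integral(C2*airyai(2^(1/3)*a) + C3*airybi(2^(1/3)*a), a)


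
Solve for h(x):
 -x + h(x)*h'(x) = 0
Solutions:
 h(x) = -sqrt(C1 + x^2)
 h(x) = sqrt(C1 + x^2)


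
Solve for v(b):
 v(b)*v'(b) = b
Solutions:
 v(b) = -sqrt(C1 + b^2)
 v(b) = sqrt(C1 + b^2)


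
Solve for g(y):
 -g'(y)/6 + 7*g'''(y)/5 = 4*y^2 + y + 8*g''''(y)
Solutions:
 g(y) = C1 + C2*exp(y*(49/(60*sqrt(86570) + 17657)^(1/3) + 14 + (60*sqrt(86570) + 17657)^(1/3))/240)*sin(sqrt(3)*y*(-(60*sqrt(86570) + 17657)^(1/3) + 49/(60*sqrt(86570) + 17657)^(1/3))/240) + C3*exp(y*(49/(60*sqrt(86570) + 17657)^(1/3) + 14 + (60*sqrt(86570) + 17657)^(1/3))/240)*cos(sqrt(3)*y*(-(60*sqrt(86570) + 17657)^(1/3) + 49/(60*sqrt(86570) + 17657)^(1/3))/240) + C4*exp(y*(-(60*sqrt(86570) + 17657)^(1/3) - 49/(60*sqrt(86570) + 17657)^(1/3) + 7)/120) - 8*y^3 - 3*y^2 - 2016*y/5


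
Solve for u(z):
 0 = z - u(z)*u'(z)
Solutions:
 u(z) = -sqrt(C1 + z^2)
 u(z) = sqrt(C1 + z^2)


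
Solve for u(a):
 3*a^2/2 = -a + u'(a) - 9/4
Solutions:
 u(a) = C1 + a^3/2 + a^2/2 + 9*a/4


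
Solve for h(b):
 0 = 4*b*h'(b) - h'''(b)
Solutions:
 h(b) = C1 + Integral(C2*airyai(2^(2/3)*b) + C3*airybi(2^(2/3)*b), b)


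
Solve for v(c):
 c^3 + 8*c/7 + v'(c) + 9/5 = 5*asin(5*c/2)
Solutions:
 v(c) = C1 - c^4/4 - 4*c^2/7 + 5*c*asin(5*c/2) - 9*c/5 + sqrt(4 - 25*c^2)


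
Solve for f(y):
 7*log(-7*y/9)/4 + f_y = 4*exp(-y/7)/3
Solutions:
 f(y) = C1 - 7*y*log(-y)/4 + 7*y*(-log(7) + 1 + 2*log(3))/4 - 28*exp(-y/7)/3


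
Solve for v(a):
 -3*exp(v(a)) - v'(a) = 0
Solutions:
 v(a) = log(1/(C1 + 3*a))


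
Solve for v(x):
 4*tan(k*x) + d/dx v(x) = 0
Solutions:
 v(x) = C1 - 4*Piecewise((-log(cos(k*x))/k, Ne(k, 0)), (0, True))


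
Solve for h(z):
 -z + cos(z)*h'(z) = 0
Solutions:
 h(z) = C1 + Integral(z/cos(z), z)


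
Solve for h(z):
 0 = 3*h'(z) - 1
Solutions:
 h(z) = C1 + z/3


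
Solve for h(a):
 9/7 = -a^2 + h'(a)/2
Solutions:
 h(a) = C1 + 2*a^3/3 + 18*a/7


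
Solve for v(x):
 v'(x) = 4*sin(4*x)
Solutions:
 v(x) = C1 - cos(4*x)


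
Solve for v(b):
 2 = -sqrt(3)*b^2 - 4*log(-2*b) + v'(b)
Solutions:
 v(b) = C1 + sqrt(3)*b^3/3 + 4*b*log(-b) + 2*b*(-1 + 2*log(2))


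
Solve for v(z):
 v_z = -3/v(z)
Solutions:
 v(z) = -sqrt(C1 - 6*z)
 v(z) = sqrt(C1 - 6*z)


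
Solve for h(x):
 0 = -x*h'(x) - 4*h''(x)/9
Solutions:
 h(x) = C1 + C2*erf(3*sqrt(2)*x/4)


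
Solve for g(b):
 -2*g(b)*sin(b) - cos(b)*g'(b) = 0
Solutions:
 g(b) = C1*cos(b)^2


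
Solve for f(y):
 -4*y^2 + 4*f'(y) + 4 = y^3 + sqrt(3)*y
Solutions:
 f(y) = C1 + y^4/16 + y^3/3 + sqrt(3)*y^2/8 - y


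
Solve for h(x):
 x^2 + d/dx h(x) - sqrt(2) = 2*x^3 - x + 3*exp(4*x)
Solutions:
 h(x) = C1 + x^4/2 - x^3/3 - x^2/2 + sqrt(2)*x + 3*exp(4*x)/4


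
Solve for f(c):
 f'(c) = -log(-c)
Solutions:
 f(c) = C1 - c*log(-c) + c


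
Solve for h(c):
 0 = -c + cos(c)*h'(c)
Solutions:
 h(c) = C1 + Integral(c/cos(c), c)


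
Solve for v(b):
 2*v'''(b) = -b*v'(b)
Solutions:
 v(b) = C1 + Integral(C2*airyai(-2^(2/3)*b/2) + C3*airybi(-2^(2/3)*b/2), b)


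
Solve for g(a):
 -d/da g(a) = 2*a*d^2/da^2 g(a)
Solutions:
 g(a) = C1 + C2*sqrt(a)


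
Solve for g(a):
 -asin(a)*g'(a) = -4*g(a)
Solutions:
 g(a) = C1*exp(4*Integral(1/asin(a), a))


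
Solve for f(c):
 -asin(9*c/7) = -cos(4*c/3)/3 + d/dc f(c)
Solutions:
 f(c) = C1 - c*asin(9*c/7) - sqrt(49 - 81*c^2)/9 + sin(4*c/3)/4


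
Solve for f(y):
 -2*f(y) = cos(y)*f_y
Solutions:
 f(y) = C1*(sin(y) - 1)/(sin(y) + 1)


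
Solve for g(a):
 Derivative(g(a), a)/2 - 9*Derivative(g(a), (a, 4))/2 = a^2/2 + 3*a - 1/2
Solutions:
 g(a) = C1 + C4*exp(3^(1/3)*a/3) + a^3/3 + 3*a^2 - a + (C2*sin(3^(5/6)*a/6) + C3*cos(3^(5/6)*a/6))*exp(-3^(1/3)*a/6)


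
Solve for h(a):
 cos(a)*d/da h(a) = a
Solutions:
 h(a) = C1 + Integral(a/cos(a), a)


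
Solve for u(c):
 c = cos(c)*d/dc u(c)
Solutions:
 u(c) = C1 + Integral(c/cos(c), c)


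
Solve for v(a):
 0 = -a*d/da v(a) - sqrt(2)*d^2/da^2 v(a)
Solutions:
 v(a) = C1 + C2*erf(2^(1/4)*a/2)


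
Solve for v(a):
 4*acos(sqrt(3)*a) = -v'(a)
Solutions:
 v(a) = C1 - 4*a*acos(sqrt(3)*a) + 4*sqrt(3)*sqrt(1 - 3*a^2)/3


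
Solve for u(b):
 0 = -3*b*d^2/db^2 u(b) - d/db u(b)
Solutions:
 u(b) = C1 + C2*b^(2/3)


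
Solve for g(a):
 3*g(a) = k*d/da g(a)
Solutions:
 g(a) = C1*exp(3*a/k)


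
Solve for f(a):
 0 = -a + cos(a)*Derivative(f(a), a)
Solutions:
 f(a) = C1 + Integral(a/cos(a), a)


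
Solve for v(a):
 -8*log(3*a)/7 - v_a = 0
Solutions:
 v(a) = C1 - 8*a*log(a)/7 - 8*a*log(3)/7 + 8*a/7


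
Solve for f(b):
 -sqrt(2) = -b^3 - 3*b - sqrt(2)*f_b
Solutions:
 f(b) = C1 - sqrt(2)*b^4/8 - 3*sqrt(2)*b^2/4 + b


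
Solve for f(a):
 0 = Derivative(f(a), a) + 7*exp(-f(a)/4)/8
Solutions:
 f(a) = 4*log(C1 - 7*a/32)


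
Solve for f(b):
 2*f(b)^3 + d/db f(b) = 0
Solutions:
 f(b) = -sqrt(2)*sqrt(-1/(C1 - 2*b))/2
 f(b) = sqrt(2)*sqrt(-1/(C1 - 2*b))/2


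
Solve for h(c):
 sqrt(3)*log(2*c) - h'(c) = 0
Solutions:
 h(c) = C1 + sqrt(3)*c*log(c) - sqrt(3)*c + sqrt(3)*c*log(2)


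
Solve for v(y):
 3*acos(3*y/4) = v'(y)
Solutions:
 v(y) = C1 + 3*y*acos(3*y/4) - sqrt(16 - 9*y^2)


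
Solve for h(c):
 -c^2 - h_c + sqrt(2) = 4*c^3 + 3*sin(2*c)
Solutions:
 h(c) = C1 - c^4 - c^3/3 + sqrt(2)*c + 3*cos(2*c)/2


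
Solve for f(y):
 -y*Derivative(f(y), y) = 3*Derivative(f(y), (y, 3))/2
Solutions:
 f(y) = C1 + Integral(C2*airyai(-2^(1/3)*3^(2/3)*y/3) + C3*airybi(-2^(1/3)*3^(2/3)*y/3), y)


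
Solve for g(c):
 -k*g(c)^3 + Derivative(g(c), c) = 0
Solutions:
 g(c) = -sqrt(2)*sqrt(-1/(C1 + c*k))/2
 g(c) = sqrt(2)*sqrt(-1/(C1 + c*k))/2


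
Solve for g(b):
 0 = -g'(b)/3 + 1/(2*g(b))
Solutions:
 g(b) = -sqrt(C1 + 3*b)
 g(b) = sqrt(C1 + 3*b)


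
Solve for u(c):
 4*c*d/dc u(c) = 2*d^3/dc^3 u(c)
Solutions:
 u(c) = C1 + Integral(C2*airyai(2^(1/3)*c) + C3*airybi(2^(1/3)*c), c)


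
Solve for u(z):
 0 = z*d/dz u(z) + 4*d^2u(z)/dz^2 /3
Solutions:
 u(z) = C1 + C2*erf(sqrt(6)*z/4)


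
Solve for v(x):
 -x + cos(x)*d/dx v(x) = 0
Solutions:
 v(x) = C1 + Integral(x/cos(x), x)


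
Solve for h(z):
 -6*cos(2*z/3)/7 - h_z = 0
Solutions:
 h(z) = C1 - 9*sin(2*z/3)/7


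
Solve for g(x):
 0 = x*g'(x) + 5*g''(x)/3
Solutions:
 g(x) = C1 + C2*erf(sqrt(30)*x/10)


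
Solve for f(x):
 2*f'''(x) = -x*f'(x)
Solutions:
 f(x) = C1 + Integral(C2*airyai(-2^(2/3)*x/2) + C3*airybi(-2^(2/3)*x/2), x)


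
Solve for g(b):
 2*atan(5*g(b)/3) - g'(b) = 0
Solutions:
 Integral(1/atan(5*_y/3), (_y, g(b))) = C1 + 2*b


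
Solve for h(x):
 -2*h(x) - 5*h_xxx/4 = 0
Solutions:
 h(x) = C3*exp(-2*5^(2/3)*x/5) + (C1*sin(sqrt(3)*5^(2/3)*x/5) + C2*cos(sqrt(3)*5^(2/3)*x/5))*exp(5^(2/3)*x/5)


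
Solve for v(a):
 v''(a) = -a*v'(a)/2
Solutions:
 v(a) = C1 + C2*erf(a/2)


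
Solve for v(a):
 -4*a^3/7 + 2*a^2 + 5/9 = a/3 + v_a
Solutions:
 v(a) = C1 - a^4/7 + 2*a^3/3 - a^2/6 + 5*a/9


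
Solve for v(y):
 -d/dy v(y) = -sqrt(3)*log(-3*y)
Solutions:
 v(y) = C1 + sqrt(3)*y*log(-y) + sqrt(3)*y*(-1 + log(3))


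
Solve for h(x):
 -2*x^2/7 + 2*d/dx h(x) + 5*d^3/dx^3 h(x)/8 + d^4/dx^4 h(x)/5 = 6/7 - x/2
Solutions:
 h(x) = C1 + C2*exp(x*(-50 + 125*5^(2/3)/(96*sqrt(30111) + 16949)^(1/3) + 5^(1/3)*(96*sqrt(30111) + 16949)^(1/3))/48)*sin(sqrt(3)*5^(1/3)*x*(-(96*sqrt(30111) + 16949)^(1/3) + 125*5^(1/3)/(96*sqrt(30111) + 16949)^(1/3))/48) + C3*exp(x*(-50 + 125*5^(2/3)/(96*sqrt(30111) + 16949)^(1/3) + 5^(1/3)*(96*sqrt(30111) + 16949)^(1/3))/48)*cos(sqrt(3)*5^(1/3)*x*(-(96*sqrt(30111) + 16949)^(1/3) + 125*5^(1/3)/(96*sqrt(30111) + 16949)^(1/3))/48) + C4*exp(-x*(125*5^(2/3)/(96*sqrt(30111) + 16949)^(1/3) + 25 + 5^(1/3)*(96*sqrt(30111) + 16949)^(1/3))/24) + x^3/21 - x^2/8 + 19*x/56


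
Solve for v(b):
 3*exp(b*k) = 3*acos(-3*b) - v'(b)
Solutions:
 v(b) = C1 + 3*b*acos(-3*b) + sqrt(1 - 9*b^2) - 3*Piecewise((exp(b*k)/k, Ne(k, 0)), (b, True))


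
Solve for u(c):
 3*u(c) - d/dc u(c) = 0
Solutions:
 u(c) = C1*exp(3*c)


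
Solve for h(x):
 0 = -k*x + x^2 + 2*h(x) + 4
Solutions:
 h(x) = k*x/2 - x^2/2 - 2


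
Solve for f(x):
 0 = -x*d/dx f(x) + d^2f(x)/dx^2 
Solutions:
 f(x) = C1 + C2*erfi(sqrt(2)*x/2)


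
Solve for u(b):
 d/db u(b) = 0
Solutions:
 u(b) = C1


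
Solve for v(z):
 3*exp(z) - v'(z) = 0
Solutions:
 v(z) = C1 + 3*exp(z)


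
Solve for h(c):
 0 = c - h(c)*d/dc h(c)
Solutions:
 h(c) = -sqrt(C1 + c^2)
 h(c) = sqrt(C1 + c^2)


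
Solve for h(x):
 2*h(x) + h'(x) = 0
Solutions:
 h(x) = C1*exp(-2*x)


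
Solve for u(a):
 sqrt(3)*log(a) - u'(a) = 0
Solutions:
 u(a) = C1 + sqrt(3)*a*log(a) - sqrt(3)*a


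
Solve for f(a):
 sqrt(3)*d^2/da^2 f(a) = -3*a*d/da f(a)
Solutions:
 f(a) = C1 + C2*erf(sqrt(2)*3^(1/4)*a/2)


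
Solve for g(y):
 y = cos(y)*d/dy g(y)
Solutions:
 g(y) = C1 + Integral(y/cos(y), y)


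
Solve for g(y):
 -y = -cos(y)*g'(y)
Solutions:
 g(y) = C1 + Integral(y/cos(y), y)


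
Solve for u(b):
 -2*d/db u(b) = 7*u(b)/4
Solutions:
 u(b) = C1*exp(-7*b/8)


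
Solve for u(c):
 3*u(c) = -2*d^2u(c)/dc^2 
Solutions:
 u(c) = C1*sin(sqrt(6)*c/2) + C2*cos(sqrt(6)*c/2)


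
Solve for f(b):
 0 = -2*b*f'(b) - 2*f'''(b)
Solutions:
 f(b) = C1 + Integral(C2*airyai(-b) + C3*airybi(-b), b)


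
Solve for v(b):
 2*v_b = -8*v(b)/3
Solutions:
 v(b) = C1*exp(-4*b/3)


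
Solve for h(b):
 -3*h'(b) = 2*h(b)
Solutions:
 h(b) = C1*exp(-2*b/3)


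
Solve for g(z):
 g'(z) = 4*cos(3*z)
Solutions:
 g(z) = C1 + 4*sin(3*z)/3


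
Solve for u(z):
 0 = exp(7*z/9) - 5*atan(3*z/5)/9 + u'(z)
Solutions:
 u(z) = C1 + 5*z*atan(3*z/5)/9 - 9*exp(7*z/9)/7 - 25*log(9*z^2 + 25)/54


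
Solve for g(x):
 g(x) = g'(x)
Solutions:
 g(x) = C1*exp(x)


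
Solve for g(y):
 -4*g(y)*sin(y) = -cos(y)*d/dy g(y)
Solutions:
 g(y) = C1/cos(y)^4


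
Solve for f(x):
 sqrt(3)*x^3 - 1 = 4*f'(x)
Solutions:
 f(x) = C1 + sqrt(3)*x^4/16 - x/4


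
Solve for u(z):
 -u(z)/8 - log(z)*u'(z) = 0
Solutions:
 u(z) = C1*exp(-li(z)/8)


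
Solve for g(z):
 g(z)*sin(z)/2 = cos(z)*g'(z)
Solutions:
 g(z) = C1/sqrt(cos(z))
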